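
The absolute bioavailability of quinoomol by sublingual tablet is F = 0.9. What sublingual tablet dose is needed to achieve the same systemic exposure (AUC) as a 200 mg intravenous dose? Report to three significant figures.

For equal systemic exposure: F × D_ev = D_iv
D_ev = D_iv / F = 200 / 0.9 = 222.222 mg

D_sublingual = 222 mg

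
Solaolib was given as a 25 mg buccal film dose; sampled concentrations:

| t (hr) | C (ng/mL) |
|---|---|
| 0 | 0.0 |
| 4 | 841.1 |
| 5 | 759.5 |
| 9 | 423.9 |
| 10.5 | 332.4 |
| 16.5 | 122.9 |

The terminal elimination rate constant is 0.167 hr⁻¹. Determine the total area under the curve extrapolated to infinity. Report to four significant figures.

Trapezoidal AUC_0→16.5:
  [0→4]: (0.0+841.1)/2 × 4 = 1682.2
  [4→5]: (841.1+759.5)/2 × 1 = 800.3
  [5→9]: (759.5+423.9)/2 × 4 = 2366.8
  [9→10.5]: (423.9+332.4)/2 × 1.5 = 567.225
  [10.5→16.5]: (332.4+122.9)/2 × 6 = 1365.9
  Sum = 6782.425 ng/mL·hr
Extrapolated tail: C_last / k_e = 122.9 / 0.167 = 735.928
AUC_0→∞ = 6782.425 + 735.928 = 7518.353 ng/mL·hr

AUC = 7518 ng/mL·hr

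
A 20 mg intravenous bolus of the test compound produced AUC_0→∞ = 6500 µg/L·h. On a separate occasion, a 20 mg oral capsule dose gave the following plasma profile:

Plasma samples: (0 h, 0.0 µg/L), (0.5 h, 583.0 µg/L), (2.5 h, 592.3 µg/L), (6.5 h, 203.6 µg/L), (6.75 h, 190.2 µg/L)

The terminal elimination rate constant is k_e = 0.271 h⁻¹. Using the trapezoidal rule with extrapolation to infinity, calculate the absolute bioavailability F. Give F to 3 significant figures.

Trapezoidal AUC_0→6.75 (oral capsule):
  [0→0.5]: (0.0+583.0)/2 × 0.5 = 145.75
  [0.5→2.5]: (583.0+592.3)/2 × 2 = 1175.3
  [2.5→6.5]: (592.3+203.6)/2 × 4 = 1591.8
  [6.5→6.75]: (203.6+190.2)/2 × 0.25 = 49.225
  Sum = 2962.075 µg/L·h
Tail: C_last/k_e = 190.2/0.271 = 701.845
AUC_0→∞ (oral capsule) = 2962.075 + 701.845 = 3663.92 µg/L·h
F = (AUC_ev/D_ev)/(AUC_iv/D_iv) = (3663.92/20)/(6500/20) = 183.196/325 = 0.5637

F = 0.564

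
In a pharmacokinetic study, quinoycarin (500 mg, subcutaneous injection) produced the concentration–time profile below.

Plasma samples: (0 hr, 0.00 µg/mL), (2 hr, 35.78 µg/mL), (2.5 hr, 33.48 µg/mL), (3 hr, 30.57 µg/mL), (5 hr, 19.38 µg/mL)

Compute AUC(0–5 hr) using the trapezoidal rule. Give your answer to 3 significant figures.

AUC = 119 µg/mL·hr

Trapezoidal AUC_0→5:
  [0→2]: (0.00+35.78)/2 × 2 = 35.78
  [2→2.5]: (35.78+33.48)/2 × 0.5 = 17.315
  [2.5→3]: (33.48+30.57)/2 × 0.5 = 16.0125
  [3→5]: (30.57+19.38)/2 × 2 = 49.95
  Sum = 119.0575 µg/mL·hr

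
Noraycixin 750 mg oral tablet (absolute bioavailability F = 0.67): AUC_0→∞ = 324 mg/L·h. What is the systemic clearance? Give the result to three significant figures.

CL = 1.55 L/h

CL = F × Dose / AUC_0→∞
   = 0.67 × 750 / 324 = 1.55093 L/h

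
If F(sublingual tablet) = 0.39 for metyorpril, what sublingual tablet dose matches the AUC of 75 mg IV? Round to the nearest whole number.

For equal systemic exposure: F × D_ev = D_iv
D_ev = D_iv / F = 75 / 0.39 = 192.308 mg

D_sublingual = 192 mg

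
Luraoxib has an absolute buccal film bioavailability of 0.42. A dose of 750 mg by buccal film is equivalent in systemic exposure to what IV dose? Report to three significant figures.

Systemic exposure from an extravascular dose = F × D_ev, so the equivalent IV dose is F × D_ev.
D_iv = F × D_ev = 0.42 × 750 = 315 mg

D_iv = 315 mg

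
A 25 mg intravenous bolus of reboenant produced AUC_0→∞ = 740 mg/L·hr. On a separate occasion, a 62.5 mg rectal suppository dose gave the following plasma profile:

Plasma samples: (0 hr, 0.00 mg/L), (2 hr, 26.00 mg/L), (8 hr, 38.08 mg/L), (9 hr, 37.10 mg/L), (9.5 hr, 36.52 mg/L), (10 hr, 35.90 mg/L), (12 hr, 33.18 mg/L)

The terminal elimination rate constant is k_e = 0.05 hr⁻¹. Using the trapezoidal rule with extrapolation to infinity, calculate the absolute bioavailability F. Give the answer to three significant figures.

F = 0.554

Trapezoidal AUC_0→12 (rectal suppository):
  [0→2]: (0.00+26.00)/2 × 2 = 26.0
  [2→8]: (26.00+38.08)/2 × 6 = 192.24
  [8→9]: (38.08+37.10)/2 × 1 = 37.59
  [9→9.5]: (37.10+36.52)/2 × 0.5 = 18.405
  [9.5→10]: (36.52+35.90)/2 × 0.5 = 18.105
  [10→12]: (35.90+33.18)/2 × 2 = 69.08
  Sum = 361.42 mg/L·hr
Tail: C_last/k_e = 33.18/0.05 = 663.600
AUC_0→∞ (rectal suppository) = 361.42 + 663.600 = 1025.02 mg/L·hr
F = (AUC_ev/D_ev)/(AUC_iv/D_iv) = (1025.02/62.5)/(740/25) = 16.40032/29.6 = 0.5541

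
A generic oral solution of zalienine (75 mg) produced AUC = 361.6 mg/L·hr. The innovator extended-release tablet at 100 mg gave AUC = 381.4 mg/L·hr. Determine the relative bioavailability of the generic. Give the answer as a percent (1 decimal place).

F_rel = (AUC_test/D_test) / (AUC_ref/D_ref)
      = (361.6/75) / (381.4/100)
      = 4.82133 / 3.814 = 1.2641 = 126.41%

F_rel = 126.4%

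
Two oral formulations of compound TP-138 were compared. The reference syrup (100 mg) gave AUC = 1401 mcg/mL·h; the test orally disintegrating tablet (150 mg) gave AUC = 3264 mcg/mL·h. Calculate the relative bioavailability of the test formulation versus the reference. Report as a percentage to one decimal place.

F_rel = (AUC_test/D_test) / (AUC_ref/D_ref)
      = (3264/150) / (1401/100)
      = 21.76 / 14.01 = 1.5532 = 155.32%

F_rel = 155.3%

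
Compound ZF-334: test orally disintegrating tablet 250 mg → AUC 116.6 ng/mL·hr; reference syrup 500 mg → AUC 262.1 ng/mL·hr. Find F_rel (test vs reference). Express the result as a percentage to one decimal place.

F_rel = (AUC_test/D_test) / (AUC_ref/D_ref)
      = (116.6/250) / (262.1/500)
      = 0.4664 / 0.5242 = 0.8897 = 88.97%

F_rel = 89.0%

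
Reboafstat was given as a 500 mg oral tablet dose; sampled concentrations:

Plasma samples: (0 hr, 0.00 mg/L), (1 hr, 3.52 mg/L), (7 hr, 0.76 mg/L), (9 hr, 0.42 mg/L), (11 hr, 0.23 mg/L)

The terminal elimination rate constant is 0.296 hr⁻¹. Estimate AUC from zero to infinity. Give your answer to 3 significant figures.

AUC = 17.2 mg/L·hr

Trapezoidal AUC_0→11:
  [0→1]: (0.00+3.52)/2 × 1 = 1.76
  [1→7]: (3.52+0.76)/2 × 6 = 12.84
  [7→9]: (0.76+0.42)/2 × 2 = 1.18
  [9→11]: (0.42+0.23)/2 × 2 = 0.65
  Sum = 16.43 mg/L·hr
Extrapolated tail: C_last / k_e = 0.23 / 0.296 = 0.777
AUC_0→∞ = 16.43 + 0.777 = 17.207 mg/L·hr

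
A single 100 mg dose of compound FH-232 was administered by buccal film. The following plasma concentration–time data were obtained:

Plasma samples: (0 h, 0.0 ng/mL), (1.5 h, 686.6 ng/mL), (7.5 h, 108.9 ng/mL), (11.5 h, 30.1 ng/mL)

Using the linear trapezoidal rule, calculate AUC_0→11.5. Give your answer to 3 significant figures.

AUC = 3180 ng/mL·h

Trapezoidal AUC_0→11.5:
  [0→1.5]: (0.0+686.6)/2 × 1.5 = 514.95
  [1.5→7.5]: (686.6+108.9)/2 × 6 = 2386.5
  [7.5→11.5]: (108.9+30.1)/2 × 4 = 278.0
  Sum = 3179.45 ng/mL·h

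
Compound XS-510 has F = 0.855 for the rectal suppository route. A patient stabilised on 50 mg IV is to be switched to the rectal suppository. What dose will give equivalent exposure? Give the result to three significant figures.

For equal systemic exposure: F × D_ev = D_iv
D_ev = D_iv / F = 50 / 0.855 = 58.4795 mg

D_rectal = 58.5 mg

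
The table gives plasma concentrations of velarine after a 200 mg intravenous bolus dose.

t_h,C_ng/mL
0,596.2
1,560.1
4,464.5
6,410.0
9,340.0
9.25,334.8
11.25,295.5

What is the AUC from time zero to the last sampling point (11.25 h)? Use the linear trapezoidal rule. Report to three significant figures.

AUC = 4830 ng/mL·h

Trapezoidal AUC_0→11.25:
  [0→1]: (596.2+560.1)/2 × 1 = 578.15
  [1→4]: (560.1+464.5)/2 × 3 = 1536.9
  [4→6]: (464.5+410.0)/2 × 2 = 874.5
  [6→9]: (410.0+340.0)/2 × 3 = 1125.0
  [9→9.25]: (340.0+334.8)/2 × 0.25 = 84.35
  [9.25→11.25]: (334.8+295.5)/2 × 2 = 630.3
  Sum = 4829.2 ng/mL·h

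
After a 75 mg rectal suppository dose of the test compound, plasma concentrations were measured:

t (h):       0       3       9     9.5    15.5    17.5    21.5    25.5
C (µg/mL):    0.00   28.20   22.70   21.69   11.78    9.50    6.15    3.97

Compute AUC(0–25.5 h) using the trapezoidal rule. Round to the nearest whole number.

AUC = 379 µg/mL·h

Trapezoidal AUC_0→25.5:
  [0→3]: (0.00+28.20)/2 × 3 = 42.3
  [3→9]: (28.20+22.70)/2 × 6 = 152.7
  [9→9.5]: (22.70+21.69)/2 × 0.5 = 11.0975
  [9.5→15.5]: (21.69+11.78)/2 × 6 = 100.41
  [15.5→17.5]: (11.78+9.50)/2 × 2 = 21.28
  [17.5→21.5]: (9.50+6.15)/2 × 4 = 31.3
  [21.5→25.5]: (6.15+3.97)/2 × 4 = 20.24
  Sum = 379.3275 µg/mL·h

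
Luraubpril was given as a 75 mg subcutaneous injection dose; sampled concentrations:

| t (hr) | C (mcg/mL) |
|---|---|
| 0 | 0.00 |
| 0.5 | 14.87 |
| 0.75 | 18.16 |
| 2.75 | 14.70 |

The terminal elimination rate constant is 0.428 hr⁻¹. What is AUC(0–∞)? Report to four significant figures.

AUC = 75.05 mcg/mL·hr

Trapezoidal AUC_0→2.75:
  [0→0.5]: (0.00+14.87)/2 × 0.5 = 3.7175
  [0.5→0.75]: (14.87+18.16)/2 × 0.25 = 4.12875
  [0.75→2.75]: (18.16+14.70)/2 × 2 = 32.86
  Sum = 40.70625 mcg/mL·hr
Extrapolated tail: C_last / k_e = 14.70 / 0.428 = 34.346
AUC_0→∞ = 40.70625 + 34.346 = 75.05225 mcg/mL·hr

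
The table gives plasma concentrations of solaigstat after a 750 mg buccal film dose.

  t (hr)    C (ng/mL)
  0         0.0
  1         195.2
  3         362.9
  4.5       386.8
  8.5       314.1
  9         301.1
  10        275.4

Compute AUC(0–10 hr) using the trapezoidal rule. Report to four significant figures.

Trapezoidal AUC_0→10:
  [0→1]: (0.0+195.2)/2 × 1 = 97.6
  [1→3]: (195.2+362.9)/2 × 2 = 558.1
  [3→4.5]: (362.9+386.8)/2 × 1.5 = 562.275
  [4.5→8.5]: (386.8+314.1)/2 × 4 = 1401.8
  [8.5→9]: (314.1+301.1)/2 × 0.5 = 153.8
  [9→10]: (301.1+275.4)/2 × 1 = 288.25
  Sum = 3061.825 ng/mL·hr

AUC = 3062 ng/mL·hr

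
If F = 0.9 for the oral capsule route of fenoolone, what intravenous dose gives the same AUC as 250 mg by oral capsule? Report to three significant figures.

D_iv = 225 mg

Systemic exposure from an extravascular dose = F × D_ev, so the equivalent IV dose is F × D_ev.
D_iv = F × D_ev = 0.9 × 250 = 225 mg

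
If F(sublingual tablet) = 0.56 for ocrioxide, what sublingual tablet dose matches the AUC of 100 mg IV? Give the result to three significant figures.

D_sublingual = 179 mg

For equal systemic exposure: F × D_ev = D_iv
D_ev = D_iv / F = 100 / 0.56 = 178.571 mg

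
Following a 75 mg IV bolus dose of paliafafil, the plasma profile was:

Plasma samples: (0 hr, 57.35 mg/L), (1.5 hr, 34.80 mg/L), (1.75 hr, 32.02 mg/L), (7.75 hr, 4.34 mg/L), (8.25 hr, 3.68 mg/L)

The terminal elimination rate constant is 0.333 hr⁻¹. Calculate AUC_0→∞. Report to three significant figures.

Trapezoidal AUC_0→8.25:
  [0→1.5]: (57.35+34.80)/2 × 1.5 = 69.1125
  [1.5→1.75]: (34.80+32.02)/2 × 0.25 = 8.3525
  [1.75→7.75]: (32.02+4.34)/2 × 6 = 109.08
  [7.75→8.25]: (4.34+3.68)/2 × 0.5 = 2.005
  Sum = 188.55 mg/L·hr
Extrapolated tail: C_last / k_e = 3.68 / 0.333 = 11.051
AUC_0→∞ = 188.55 + 11.051 = 199.601 mg/L·hr

AUC = 200 mg/L·hr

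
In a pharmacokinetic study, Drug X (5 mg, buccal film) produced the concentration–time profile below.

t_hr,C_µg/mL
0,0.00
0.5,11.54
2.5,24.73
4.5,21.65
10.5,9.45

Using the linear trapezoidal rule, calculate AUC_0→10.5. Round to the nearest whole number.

Trapezoidal AUC_0→10.5:
  [0→0.5]: (0.00+11.54)/2 × 0.5 = 2.885
  [0.5→2.5]: (11.54+24.73)/2 × 2 = 36.27
  [2.5→4.5]: (24.73+21.65)/2 × 2 = 46.38
  [4.5→10.5]: (21.65+9.45)/2 × 6 = 93.3
  Sum = 178.835 µg/mL·hr

AUC = 179 µg/mL·hr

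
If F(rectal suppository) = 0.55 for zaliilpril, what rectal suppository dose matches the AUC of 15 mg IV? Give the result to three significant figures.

D_rectal = 27.3 mg

For equal systemic exposure: F × D_ev = D_iv
D_ev = D_iv / F = 15 / 0.55 = 27.2727 mg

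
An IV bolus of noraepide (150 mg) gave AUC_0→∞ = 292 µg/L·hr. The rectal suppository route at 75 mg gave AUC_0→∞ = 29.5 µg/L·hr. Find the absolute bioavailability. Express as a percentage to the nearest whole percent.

F = 20%

F = (AUC_ev / D_ev) / (AUC_iv / D_iv)
  = (29.5/75) / (292/150)
  = 0.393333 / 1.94667 = 0.2021
  = 20.21%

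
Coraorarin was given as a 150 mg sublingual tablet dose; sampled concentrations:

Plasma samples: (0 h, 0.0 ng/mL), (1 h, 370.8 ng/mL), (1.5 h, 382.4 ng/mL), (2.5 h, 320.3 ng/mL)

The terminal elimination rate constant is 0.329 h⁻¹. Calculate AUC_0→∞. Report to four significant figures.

AUC = 1699 ng/mL·h

Trapezoidal AUC_0→2.5:
  [0→1]: (0.0+370.8)/2 × 1 = 185.4
  [1→1.5]: (370.8+382.4)/2 × 0.5 = 188.3
  [1.5→2.5]: (382.4+320.3)/2 × 1 = 351.35
  Sum = 725.05 ng/mL·h
Extrapolated tail: C_last / k_e = 320.3 / 0.329 = 973.556
AUC_0→∞ = 725.05 + 973.556 = 1698.606 ng/mL·h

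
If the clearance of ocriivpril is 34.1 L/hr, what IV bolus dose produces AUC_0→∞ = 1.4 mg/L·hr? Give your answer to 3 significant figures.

Dose_iv = CL × AUC_0→∞
     = 34.1 × 1.4 = 47.74 mg

Dose = 47.7 mg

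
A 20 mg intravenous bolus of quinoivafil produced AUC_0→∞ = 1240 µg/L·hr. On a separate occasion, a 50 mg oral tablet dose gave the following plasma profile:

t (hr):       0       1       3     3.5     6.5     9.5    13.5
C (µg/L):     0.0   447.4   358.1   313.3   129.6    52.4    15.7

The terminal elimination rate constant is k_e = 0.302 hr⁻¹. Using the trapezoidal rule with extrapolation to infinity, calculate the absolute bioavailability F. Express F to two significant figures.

Trapezoidal AUC_0→13.5 (oral tablet):
  [0→1]: (0.0+447.4)/2 × 1 = 223.7
  [1→3]: (447.4+358.1)/2 × 2 = 805.5
  [3→3.5]: (358.1+313.3)/2 × 0.5 = 167.85
  [3.5→6.5]: (313.3+129.6)/2 × 3 = 664.35
  [6.5→9.5]: (129.6+52.4)/2 × 3 = 273.0
  [9.5→13.5]: (52.4+15.7)/2 × 4 = 136.2
  Sum = 2270.6 µg/L·hr
Tail: C_last/k_e = 15.7/0.302 = 51.987
AUC_0→∞ (oral tablet) = 2270.6 + 51.987 = 2322.587 µg/L·hr
F = (AUC_ev/D_ev)/(AUC_iv/D_iv) = (2322.587/50)/(1240/20) = 46.45174/62 = 0.7492

F = 0.75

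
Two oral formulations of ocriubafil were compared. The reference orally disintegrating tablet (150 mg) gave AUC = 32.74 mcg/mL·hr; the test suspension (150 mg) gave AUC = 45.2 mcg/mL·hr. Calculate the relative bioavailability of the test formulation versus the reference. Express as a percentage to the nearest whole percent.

F_rel = 138%

F_rel = (AUC_test/D_test) / (AUC_ref/D_ref)
      = (45.2/150) / (32.74/150)
      = 0.301333 / 0.218267 = 1.3806 = 138.06%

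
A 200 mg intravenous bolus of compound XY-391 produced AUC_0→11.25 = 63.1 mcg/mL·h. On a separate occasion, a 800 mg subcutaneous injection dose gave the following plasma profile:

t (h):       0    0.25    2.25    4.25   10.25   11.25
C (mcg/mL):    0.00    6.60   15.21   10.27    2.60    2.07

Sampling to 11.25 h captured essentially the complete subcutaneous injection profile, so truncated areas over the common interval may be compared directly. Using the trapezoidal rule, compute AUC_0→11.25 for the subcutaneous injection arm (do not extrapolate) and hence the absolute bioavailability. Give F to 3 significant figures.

F = 0.353

Trapezoidal AUC_0→11.25 (subcutaneous injection):
  [0→0.25]: (0.00+6.60)/2 × 0.25 = 0.825
  [0.25→2.25]: (6.60+15.21)/2 × 2 = 21.81
  [2.25→4.25]: (15.21+10.27)/2 × 2 = 25.48
  [4.25→10.25]: (10.27+2.60)/2 × 6 = 38.61
  [10.25→11.25]: (2.60+2.07)/2 × 1 = 2.335
  Sum = 89.06 mcg/mL·h
F = (AUC_ev/D_ev)/(AUC_iv/D_iv) = (89.06/800)/(63.1/200) = 0.111325/0.3155 = 0.3529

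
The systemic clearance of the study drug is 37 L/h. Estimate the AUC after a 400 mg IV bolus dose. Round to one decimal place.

AUC_0→∞ = Dose_iv / CL
        = 400 / 37 = 10.8108 mg/L·h

AUC = 10.8 mg/L·h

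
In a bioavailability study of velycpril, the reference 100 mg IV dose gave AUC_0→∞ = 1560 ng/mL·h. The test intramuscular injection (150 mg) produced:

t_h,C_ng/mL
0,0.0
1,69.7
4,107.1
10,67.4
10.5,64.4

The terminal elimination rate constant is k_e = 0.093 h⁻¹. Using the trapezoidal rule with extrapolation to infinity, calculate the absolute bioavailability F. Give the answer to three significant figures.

Trapezoidal AUC_0→10.5 (intramuscular injection):
  [0→1]: (0.0+69.7)/2 × 1 = 34.85
  [1→4]: (69.7+107.1)/2 × 3 = 265.2
  [4→10]: (107.1+67.4)/2 × 6 = 523.5
  [10→10.5]: (67.4+64.4)/2 × 0.5 = 32.95
  Sum = 856.5 ng/mL·h
Tail: C_last/k_e = 64.4/0.093 = 692.473
AUC_0→∞ (intramuscular injection) = 856.5 + 692.473 = 1548.973 ng/mL·h
F = (AUC_ev/D_ev)/(AUC_iv/D_iv) = (1548.973/150)/(1560/100) = 10.3265/15.6 = 0.6620

F = 0.662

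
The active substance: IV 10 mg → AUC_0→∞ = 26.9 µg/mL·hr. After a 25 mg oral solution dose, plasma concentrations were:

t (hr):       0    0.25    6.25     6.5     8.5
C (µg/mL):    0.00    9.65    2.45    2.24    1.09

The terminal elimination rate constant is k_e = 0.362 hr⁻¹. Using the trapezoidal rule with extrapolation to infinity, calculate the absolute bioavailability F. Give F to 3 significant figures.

F = 0.661

Trapezoidal AUC_0→8.5 (oral solution):
  [0→0.25]: (0.00+9.65)/2 × 0.25 = 1.20625
  [0.25→6.25]: (9.65+2.45)/2 × 6 = 36.3
  [6.25→6.5]: (2.45+2.24)/2 × 0.25 = 0.58625
  [6.5→8.5]: (2.24+1.09)/2 × 2 = 3.33
  Sum = 41.4225 µg/mL·hr
Tail: C_last/k_e = 1.09/0.362 = 3.011
AUC_0→∞ (oral solution) = 41.4225 + 3.011 = 44.4335 µg/mL·hr
F = (AUC_ev/D_ev)/(AUC_iv/D_iv) = (44.4335/25)/(26.9/10) = 1.77734/2.69 = 0.6607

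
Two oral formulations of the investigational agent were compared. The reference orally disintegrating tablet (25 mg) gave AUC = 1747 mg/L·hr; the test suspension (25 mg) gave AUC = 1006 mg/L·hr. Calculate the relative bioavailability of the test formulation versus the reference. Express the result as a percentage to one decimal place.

F_rel = (AUC_test/D_test) / (AUC_ref/D_ref)
      = (1006/25) / (1747/25)
      = 40.24 / 69.88 = 0.5758 = 57.58%

F_rel = 57.6%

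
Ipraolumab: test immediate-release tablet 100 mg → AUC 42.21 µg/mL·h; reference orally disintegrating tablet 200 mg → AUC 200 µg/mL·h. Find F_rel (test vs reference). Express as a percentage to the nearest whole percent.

F_rel = (AUC_test/D_test) / (AUC_ref/D_ref)
      = (42.21/100) / (200/200)
      = 0.4221 / 1 = 0.4221 = 42.21%

F_rel = 42%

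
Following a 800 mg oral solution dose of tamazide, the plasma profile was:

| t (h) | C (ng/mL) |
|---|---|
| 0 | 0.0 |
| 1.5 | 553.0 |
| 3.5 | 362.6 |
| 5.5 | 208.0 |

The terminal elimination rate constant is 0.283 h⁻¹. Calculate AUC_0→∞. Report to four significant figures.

Trapezoidal AUC_0→5.5:
  [0→1.5]: (0.0+553.0)/2 × 1.5 = 414.75
  [1.5→3.5]: (553.0+362.6)/2 × 2 = 915.6
  [3.5→5.5]: (362.6+208.0)/2 × 2 = 570.6
  Sum = 1900.95 ng/mL·h
Extrapolated tail: C_last / k_e = 208.0 / 0.283 = 734.982
AUC_0→∞ = 1900.95 + 734.982 = 2635.932 ng/mL·h

AUC = 2636 ng/mL·h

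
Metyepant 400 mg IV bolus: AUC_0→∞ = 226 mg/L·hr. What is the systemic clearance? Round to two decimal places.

CL = 1.77 L/hr

CL = Dose_iv / AUC_0→∞
   = 400 / 226 = 1.76991 L/hr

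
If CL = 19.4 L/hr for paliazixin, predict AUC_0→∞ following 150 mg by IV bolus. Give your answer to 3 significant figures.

AUC_0→∞ = Dose_iv / CL
        = 150 / 19.4 = 7.73196 mg/L·hr

AUC = 7.73 mg/L·hr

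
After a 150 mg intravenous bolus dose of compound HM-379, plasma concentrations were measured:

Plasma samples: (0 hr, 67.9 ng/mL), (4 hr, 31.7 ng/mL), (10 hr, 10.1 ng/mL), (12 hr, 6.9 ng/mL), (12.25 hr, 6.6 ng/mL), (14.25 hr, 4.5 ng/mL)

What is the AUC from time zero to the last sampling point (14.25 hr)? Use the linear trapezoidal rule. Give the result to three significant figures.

Trapezoidal AUC_0→14.25:
  [0→4]: (67.9+31.7)/2 × 4 = 199.2
  [4→10]: (31.7+10.1)/2 × 6 = 125.4
  [10→12]: (10.1+6.9)/2 × 2 = 17.0
  [12→12.25]: (6.9+6.6)/2 × 0.25 = 1.6875
  [12.25→14.25]: (6.6+4.5)/2 × 2 = 11.1
  Sum = 354.3875 ng/mL·hr

AUC = 354 ng/mL·hr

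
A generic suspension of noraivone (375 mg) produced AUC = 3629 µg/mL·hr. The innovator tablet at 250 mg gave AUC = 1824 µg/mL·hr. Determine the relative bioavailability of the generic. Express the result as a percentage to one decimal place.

F_rel = (AUC_test/D_test) / (AUC_ref/D_ref)
      = (3629/375) / (1824/250)
      = 9.67733 / 7.296 = 1.3264 = 132.64%

F_rel = 132.6%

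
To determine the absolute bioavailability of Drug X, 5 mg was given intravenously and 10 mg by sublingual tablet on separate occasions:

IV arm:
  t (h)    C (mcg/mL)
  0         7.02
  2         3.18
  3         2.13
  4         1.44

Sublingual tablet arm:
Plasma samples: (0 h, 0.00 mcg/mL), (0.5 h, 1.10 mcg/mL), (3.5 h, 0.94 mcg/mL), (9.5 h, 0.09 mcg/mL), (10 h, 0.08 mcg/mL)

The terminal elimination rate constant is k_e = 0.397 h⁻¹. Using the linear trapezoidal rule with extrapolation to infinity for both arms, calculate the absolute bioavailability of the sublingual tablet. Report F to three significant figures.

Trapezoidal AUC_0→4 (IV):
  [0→2]: (7.02+3.18)/2 × 2 = 10.2
  [2→3]: (3.18+2.13)/2 × 1 = 2.655
  [3→4]: (2.13+1.44)/2 × 1 = 1.785
  Sum = 14.64 mcg/mL·h
IV tail: 1.44/0.397 = 3.627; AUC_iv,0→∞ = 14.64 + 3.627 = 18.267 mcg/mL·h
Trapezoidal AUC_0→10 (sublingual tablet):
  [0→0.5]: (0.00+1.10)/2 × 0.5 = 0.275
  [0.5→3.5]: (1.10+0.94)/2 × 3 = 3.06
  [3.5→9.5]: (0.94+0.09)/2 × 6 = 3.09
  [9.5→10]: (0.09+0.08)/2 × 0.5 = 0.0425
  Sum = 6.4675 mcg/mL·h
sublingual tablet tail: 0.08/0.397 = 0.202; AUC_ev,0→∞ = 6.4675 + 0.202 = 6.6695 mcg/mL·h
F = (AUC_ev/D_ev)/(AUC_iv/D_iv) = (6.6695/10)/(18.267/5) = 0.66695/3.6534 = 0.1826

F = 0.183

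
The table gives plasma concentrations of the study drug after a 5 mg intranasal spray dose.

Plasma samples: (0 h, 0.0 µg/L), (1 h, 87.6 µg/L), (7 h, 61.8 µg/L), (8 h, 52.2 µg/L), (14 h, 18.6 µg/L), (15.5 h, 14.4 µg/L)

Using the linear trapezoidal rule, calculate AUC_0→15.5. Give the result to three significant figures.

Trapezoidal AUC_0→15.5:
  [0→1]: (0.0+87.6)/2 × 1 = 43.8
  [1→7]: (87.6+61.8)/2 × 6 = 448.2
  [7→8]: (61.8+52.2)/2 × 1 = 57.0
  [8→14]: (52.2+18.6)/2 × 6 = 212.4
  [14→15.5]: (18.6+14.4)/2 × 1.5 = 24.75
  Sum = 786.15 µg/L·h

AUC = 786 µg/L·h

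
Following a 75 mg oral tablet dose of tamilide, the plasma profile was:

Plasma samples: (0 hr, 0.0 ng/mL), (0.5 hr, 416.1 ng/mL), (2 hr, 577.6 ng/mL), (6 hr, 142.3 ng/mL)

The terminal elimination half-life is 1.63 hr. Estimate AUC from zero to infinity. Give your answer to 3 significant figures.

AUC = 2620 ng/mL·hr

Trapezoidal AUC_0→6:
  [0→0.5]: (0.0+416.1)/2 × 0.5 = 104.025
  [0.5→2]: (416.1+577.6)/2 × 1.5 = 745.275
  [2→6]: (577.6+142.3)/2 × 4 = 1439.8
  Sum = 2289.1 ng/mL·hr
k_e = ln2 / t½ = 0.693147 / 1.63 = 0.4252 hr^-1
Extrapolated tail: C_last / k_e = 142.3 / 0.4252 = 334.666
AUC_0→∞ = 2289.1 + 334.666 = 2623.766 ng/mL·hr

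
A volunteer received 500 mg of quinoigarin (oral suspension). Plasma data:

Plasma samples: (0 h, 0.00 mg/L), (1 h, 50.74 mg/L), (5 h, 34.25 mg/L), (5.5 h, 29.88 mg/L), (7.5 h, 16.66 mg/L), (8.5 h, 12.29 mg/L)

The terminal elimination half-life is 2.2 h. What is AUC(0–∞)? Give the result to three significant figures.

AUC = 311 mg/L·h

Trapezoidal AUC_0→8.5:
  [0→1]: (0.00+50.74)/2 × 1 = 25.37
  [1→5]: (50.74+34.25)/2 × 4 = 169.98
  [5→5.5]: (34.25+29.88)/2 × 0.5 = 16.0325
  [5.5→7.5]: (29.88+16.66)/2 × 2 = 46.54
  [7.5→8.5]: (16.66+12.29)/2 × 1 = 14.475
  Sum = 272.3975 mg/L·h
k_e = ln2 / t½ = 0.693147 / 2.2 = 0.3151 h^-1
Extrapolated tail: C_last / k_e = 12.29 / 0.3151 = 39.003
AUC_0→∞ = 272.3975 + 39.003 = 311.4005 mg/L·h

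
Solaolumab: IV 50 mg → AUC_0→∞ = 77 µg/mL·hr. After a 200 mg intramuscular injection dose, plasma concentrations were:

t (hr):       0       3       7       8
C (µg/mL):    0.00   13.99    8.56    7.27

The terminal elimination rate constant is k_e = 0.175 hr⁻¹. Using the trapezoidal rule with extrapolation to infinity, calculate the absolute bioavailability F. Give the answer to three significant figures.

Trapezoidal AUC_0→8 (intramuscular injection):
  [0→3]: (0.00+13.99)/2 × 3 = 20.985
  [3→7]: (13.99+8.56)/2 × 4 = 45.1
  [7→8]: (8.56+7.27)/2 × 1 = 7.915
  Sum = 74.0 µg/mL·hr
Tail: C_last/k_e = 7.27/0.175 = 41.543
AUC_0→∞ (intramuscular injection) = 74.0 + 41.543 = 115.543 µg/mL·hr
F = (AUC_ev/D_ev)/(AUC_iv/D_iv) = (115.543/200)/(77/50) = 0.577715/1.54 = 0.3751

F = 0.375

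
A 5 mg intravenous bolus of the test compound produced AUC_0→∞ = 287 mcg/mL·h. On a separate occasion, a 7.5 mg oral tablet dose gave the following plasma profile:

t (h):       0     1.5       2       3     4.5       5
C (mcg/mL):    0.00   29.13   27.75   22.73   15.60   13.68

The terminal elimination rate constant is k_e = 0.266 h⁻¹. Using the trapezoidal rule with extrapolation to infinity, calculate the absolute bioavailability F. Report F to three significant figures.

Trapezoidal AUC_0→5 (oral tablet):
  [0→1.5]: (0.00+29.13)/2 × 1.5 = 21.8475
  [1.5→2]: (29.13+27.75)/2 × 0.5 = 14.22
  [2→3]: (27.75+22.73)/2 × 1 = 25.24
  [3→4.5]: (22.73+15.60)/2 × 1.5 = 28.7475
  [4.5→5]: (15.60+13.68)/2 × 0.5 = 7.32
  Sum = 97.375 mcg/mL·h
Tail: C_last/k_e = 13.68/0.266 = 51.429
AUC_0→∞ (oral tablet) = 97.375 + 51.429 = 148.804 mcg/mL·h
F = (AUC_ev/D_ev)/(AUC_iv/D_iv) = (148.804/7.5)/(287/5) = 19.8405/57.4 = 0.3457

F = 0.346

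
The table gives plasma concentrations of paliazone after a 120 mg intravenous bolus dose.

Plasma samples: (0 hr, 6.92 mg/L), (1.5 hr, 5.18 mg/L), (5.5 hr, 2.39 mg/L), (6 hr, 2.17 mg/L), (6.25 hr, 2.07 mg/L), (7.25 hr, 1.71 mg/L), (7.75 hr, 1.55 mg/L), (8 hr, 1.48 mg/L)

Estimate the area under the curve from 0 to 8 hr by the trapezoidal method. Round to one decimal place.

Trapezoidal AUC_0→8:
  [0→1.5]: (6.92+5.18)/2 × 1.5 = 9.075
  [1.5→5.5]: (5.18+2.39)/2 × 4 = 15.14
  [5.5→6]: (2.39+2.17)/2 × 0.5 = 1.14
  [6→6.25]: (2.17+2.07)/2 × 0.25 = 0.53
  [6.25→7.25]: (2.07+1.71)/2 × 1 = 1.89
  [7.25→7.75]: (1.71+1.55)/2 × 0.5 = 0.815
  [7.75→8]: (1.55+1.48)/2 × 0.25 = 0.37875
  Sum = 28.96875 mg/L·hr

AUC = 29.0 mg/L·hr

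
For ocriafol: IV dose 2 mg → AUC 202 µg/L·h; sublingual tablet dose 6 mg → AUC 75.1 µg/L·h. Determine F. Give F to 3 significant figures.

F = 0.124

F = (AUC_ev / D_ev) / (AUC_iv / D_iv)
  = (75.1/6) / (202/2)
  = 12.5167 / 101 = 0.1239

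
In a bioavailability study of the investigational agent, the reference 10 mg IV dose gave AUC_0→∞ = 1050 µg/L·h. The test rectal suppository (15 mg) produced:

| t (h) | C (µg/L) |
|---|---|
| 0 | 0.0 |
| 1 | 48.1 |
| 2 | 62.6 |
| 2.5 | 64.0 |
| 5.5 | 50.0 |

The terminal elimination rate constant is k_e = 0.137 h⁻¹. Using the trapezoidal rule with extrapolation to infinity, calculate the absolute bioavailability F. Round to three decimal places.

F = 0.411

Trapezoidal AUC_0→5.5 (rectal suppository):
  [0→1]: (0.0+48.1)/2 × 1 = 24.05
  [1→2]: (48.1+62.6)/2 × 1 = 55.35
  [2→2.5]: (62.6+64.0)/2 × 0.5 = 31.65
  [2.5→5.5]: (64.0+50.0)/2 × 3 = 171.0
  Sum = 282.05 µg/L·h
Tail: C_last/k_e = 50.0/0.137 = 364.964
AUC_0→∞ (rectal suppository) = 282.05 + 364.964 = 647.014 µg/L·h
F = (AUC_ev/D_ev)/(AUC_iv/D_iv) = (647.014/15)/(1050/10) = 43.1343/105 = 0.4108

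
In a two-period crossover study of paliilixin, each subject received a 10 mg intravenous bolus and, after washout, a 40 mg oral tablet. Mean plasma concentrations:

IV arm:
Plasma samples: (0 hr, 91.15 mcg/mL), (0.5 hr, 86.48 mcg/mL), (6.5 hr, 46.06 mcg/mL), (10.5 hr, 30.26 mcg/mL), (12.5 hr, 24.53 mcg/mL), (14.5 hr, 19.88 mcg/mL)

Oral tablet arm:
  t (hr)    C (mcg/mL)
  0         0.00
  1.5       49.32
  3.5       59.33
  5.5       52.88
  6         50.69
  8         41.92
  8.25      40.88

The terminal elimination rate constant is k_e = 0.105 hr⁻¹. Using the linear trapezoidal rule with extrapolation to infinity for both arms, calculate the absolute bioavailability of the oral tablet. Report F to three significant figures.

Trapezoidal AUC_0→14.5 (IV):
  [0→0.5]: (91.15+86.48)/2 × 0.5 = 44.4075
  [0.5→6.5]: (86.48+46.06)/2 × 6 = 397.62
  [6.5→10.5]: (46.06+30.26)/2 × 4 = 152.64
  [10.5→12.5]: (30.26+24.53)/2 × 2 = 54.79
  [12.5→14.5]: (24.53+19.88)/2 × 2 = 44.41
  Sum = 693.8675 mcg/mL·hr
IV tail: 19.88/0.105 = 189.333; AUC_iv,0→∞ = 693.8675 + 189.333 = 883.2005 mcg/mL·hr
Trapezoidal AUC_0→8.25 (oral tablet):
  [0→1.5]: (0.00+49.32)/2 × 1.5 = 36.99
  [1.5→3.5]: (49.32+59.33)/2 × 2 = 108.65
  [3.5→5.5]: (59.33+52.88)/2 × 2 = 112.21
  [5.5→6]: (52.88+50.69)/2 × 0.5 = 25.8925
  [6→8]: (50.69+41.92)/2 × 2 = 92.61
  [8→8.25]: (41.92+40.88)/2 × 0.25 = 10.35
  Sum = 386.7025 mcg/mL·hr
oral tablet tail: 40.88/0.105 = 389.333; AUC_ev,0→∞ = 386.7025 + 389.333 = 776.0355 mcg/mL·hr
F = (AUC_ev/D_ev)/(AUC_iv/D_iv) = (776.0355/40)/(883.2005/10) = 19.4009/88.32005 = 0.2197

F = 0.220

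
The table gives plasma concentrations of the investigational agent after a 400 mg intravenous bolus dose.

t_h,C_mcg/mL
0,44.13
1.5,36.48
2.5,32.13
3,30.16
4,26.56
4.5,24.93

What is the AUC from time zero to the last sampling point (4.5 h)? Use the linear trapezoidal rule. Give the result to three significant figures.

Trapezoidal AUC_0→4.5:
  [0→1.5]: (44.13+36.48)/2 × 1.5 = 60.4575
  [1.5→2.5]: (36.48+32.13)/2 × 1 = 34.305
  [2.5→3]: (32.13+30.16)/2 × 0.5 = 15.5725
  [3→4]: (30.16+26.56)/2 × 1 = 28.36
  [4→4.5]: (26.56+24.93)/2 × 0.5 = 12.8725
  Sum = 151.5675 mcg/mL·h

AUC = 152 mcg/mL·h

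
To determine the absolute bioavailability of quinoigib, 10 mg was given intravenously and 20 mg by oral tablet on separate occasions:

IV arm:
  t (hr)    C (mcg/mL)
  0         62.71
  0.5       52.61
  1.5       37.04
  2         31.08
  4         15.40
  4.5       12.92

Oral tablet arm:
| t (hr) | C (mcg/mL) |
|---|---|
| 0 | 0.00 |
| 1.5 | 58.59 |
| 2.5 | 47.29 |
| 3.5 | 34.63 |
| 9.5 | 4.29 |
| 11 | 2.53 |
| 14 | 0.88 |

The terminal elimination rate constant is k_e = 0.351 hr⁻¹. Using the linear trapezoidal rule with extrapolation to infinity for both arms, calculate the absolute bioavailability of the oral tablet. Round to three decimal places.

F = 0.738

Trapezoidal AUC_0→4.5 (IV):
  [0→0.5]: (62.71+52.61)/2 × 0.5 = 28.83
  [0.5→1.5]: (52.61+37.04)/2 × 1 = 44.825
  [1.5→2]: (37.04+31.08)/2 × 0.5 = 17.03
  [2→4]: (31.08+15.40)/2 × 2 = 46.48
  [4→4.5]: (15.40+12.92)/2 × 0.5 = 7.08
  Sum = 144.245 mcg/mL·hr
IV tail: 12.92/0.351 = 36.809; AUC_iv,0→∞ = 144.245 + 36.809 = 181.054 mcg/mL·hr
Trapezoidal AUC_0→14 (oral tablet):
  [0→1.5]: (0.00+58.59)/2 × 1.5 = 43.9425
  [1.5→2.5]: (58.59+47.29)/2 × 1 = 52.94
  [2.5→3.5]: (47.29+34.63)/2 × 1 = 40.96
  [3.5→9.5]: (34.63+4.29)/2 × 6 = 116.76
  [9.5→11]: (4.29+2.53)/2 × 1.5 = 5.115
  [11→14]: (2.53+0.88)/2 × 3 = 5.115
  Sum = 264.8325 mcg/mL·hr
oral tablet tail: 0.88/0.351 = 2.507; AUC_ev,0→∞ = 264.8325 + 2.507 = 267.3395 mcg/mL·hr
F = (AUC_ev/D_ev)/(AUC_iv/D_iv) = (267.3395/20)/(181.054/10) = 13.366975/18.1054 = 0.7383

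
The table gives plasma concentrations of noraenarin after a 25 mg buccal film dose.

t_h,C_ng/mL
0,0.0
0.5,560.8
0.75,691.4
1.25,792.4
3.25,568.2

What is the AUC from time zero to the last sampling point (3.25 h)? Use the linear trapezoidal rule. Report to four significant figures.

Trapezoidal AUC_0→3.25:
  [0→0.5]: (0.0+560.8)/2 × 0.5 = 140.2
  [0.5→0.75]: (560.8+691.4)/2 × 0.25 = 156.525
  [0.75→1.25]: (691.4+792.4)/2 × 0.5 = 370.95
  [1.25→3.25]: (792.4+568.2)/2 × 2 = 1360.6
  Sum = 2028.275 ng/mL·h

AUC = 2028 ng/mL·h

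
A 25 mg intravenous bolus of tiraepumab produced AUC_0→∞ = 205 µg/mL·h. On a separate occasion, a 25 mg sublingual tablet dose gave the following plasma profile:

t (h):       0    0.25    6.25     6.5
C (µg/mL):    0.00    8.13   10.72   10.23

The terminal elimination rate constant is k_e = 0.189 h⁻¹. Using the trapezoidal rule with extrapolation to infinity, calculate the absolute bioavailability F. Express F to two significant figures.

F = 0.56

Trapezoidal AUC_0→6.5 (sublingual tablet):
  [0→0.25]: (0.00+8.13)/2 × 0.25 = 1.01625
  [0.25→6.25]: (8.13+10.72)/2 × 6 = 56.55
  [6.25→6.5]: (10.72+10.23)/2 × 0.25 = 2.61875
  Sum = 60.185 µg/mL·h
Tail: C_last/k_e = 10.23/0.189 = 54.127
AUC_0→∞ (sublingual tablet) = 60.185 + 54.127 = 114.312 µg/mL·h
F = (AUC_ev/D_ev)/(AUC_iv/D_iv) = (114.312/25)/(205/25) = 4.57248/8.2 = 0.5576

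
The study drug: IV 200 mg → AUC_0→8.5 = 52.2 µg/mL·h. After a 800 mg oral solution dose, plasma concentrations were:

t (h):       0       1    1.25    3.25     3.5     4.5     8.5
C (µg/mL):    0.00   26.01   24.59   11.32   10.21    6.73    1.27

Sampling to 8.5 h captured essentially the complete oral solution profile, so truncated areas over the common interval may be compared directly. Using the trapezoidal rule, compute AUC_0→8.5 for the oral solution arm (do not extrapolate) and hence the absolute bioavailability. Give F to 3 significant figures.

Trapezoidal AUC_0→8.5 (oral solution):
  [0→1]: (0.00+26.01)/2 × 1 = 13.005
  [1→1.25]: (26.01+24.59)/2 × 0.25 = 6.325
  [1.25→3.25]: (24.59+11.32)/2 × 2 = 35.91
  [3.25→3.5]: (11.32+10.21)/2 × 0.25 = 2.69125
  [3.5→4.5]: (10.21+6.73)/2 × 1 = 8.47
  [4.5→8.5]: (6.73+1.27)/2 × 4 = 16.0
  Sum = 82.40125 µg/mL·h
F = (AUC_ev/D_ev)/(AUC_iv/D_iv) = (82.40125/800)/(52.2/200) = 0.103002/0.261 = 0.3946

F = 0.395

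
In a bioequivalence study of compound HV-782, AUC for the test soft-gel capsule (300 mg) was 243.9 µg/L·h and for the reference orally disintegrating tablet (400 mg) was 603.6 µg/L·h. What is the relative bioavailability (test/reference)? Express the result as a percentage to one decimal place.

F_rel = 53.9%

F_rel = (AUC_test/D_test) / (AUC_ref/D_ref)
      = (243.9/300) / (603.6/400)
      = 0.813 / 1.509 = 0.5388 = 53.88%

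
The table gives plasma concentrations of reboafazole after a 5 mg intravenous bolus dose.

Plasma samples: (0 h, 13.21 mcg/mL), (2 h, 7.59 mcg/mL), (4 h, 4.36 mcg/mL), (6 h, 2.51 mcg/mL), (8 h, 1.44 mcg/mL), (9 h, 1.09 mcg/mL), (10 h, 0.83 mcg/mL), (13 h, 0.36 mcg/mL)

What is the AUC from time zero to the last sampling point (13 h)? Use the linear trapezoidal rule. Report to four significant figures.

AUC = 47.58 mcg/mL·h

Trapezoidal AUC_0→13:
  [0→2]: (13.21+7.59)/2 × 2 = 20.8
  [2→4]: (7.59+4.36)/2 × 2 = 11.95
  [4→6]: (4.36+2.51)/2 × 2 = 6.87
  [6→8]: (2.51+1.44)/2 × 2 = 3.95
  [8→9]: (1.44+1.09)/2 × 1 = 1.265
  [9→10]: (1.09+0.83)/2 × 1 = 0.96
  [10→13]: (0.83+0.36)/2 × 3 = 1.785
  Sum = 47.58 mcg/mL·h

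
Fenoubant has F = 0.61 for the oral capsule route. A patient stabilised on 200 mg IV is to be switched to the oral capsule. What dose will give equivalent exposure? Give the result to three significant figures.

D_oral = 328 mg

For equal systemic exposure: F × D_ev = D_iv
D_ev = D_iv / F = 200 / 0.61 = 327.869 mg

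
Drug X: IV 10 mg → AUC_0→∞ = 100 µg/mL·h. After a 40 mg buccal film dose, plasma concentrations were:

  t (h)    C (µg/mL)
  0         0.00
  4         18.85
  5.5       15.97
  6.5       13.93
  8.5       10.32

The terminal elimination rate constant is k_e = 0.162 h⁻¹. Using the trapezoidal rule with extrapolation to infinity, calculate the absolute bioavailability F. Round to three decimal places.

Trapezoidal AUC_0→8.5 (buccal film):
  [0→4]: (0.00+18.85)/2 × 4 = 37.7
  [4→5.5]: (18.85+15.97)/2 × 1.5 = 26.115
  [5.5→6.5]: (15.97+13.93)/2 × 1 = 14.95
  [6.5→8.5]: (13.93+10.32)/2 × 2 = 24.25
  Sum = 103.015 µg/mL·h
Tail: C_last/k_e = 10.32/0.162 = 63.704
AUC_0→∞ (buccal film) = 103.015 + 63.704 = 166.719 µg/mL·h
F = (AUC_ev/D_ev)/(AUC_iv/D_iv) = (166.719/40)/(100/10) = 4.167975/10 = 0.4168

F = 0.417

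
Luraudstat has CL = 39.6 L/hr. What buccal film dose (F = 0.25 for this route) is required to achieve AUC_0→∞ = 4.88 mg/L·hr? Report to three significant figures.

Dose = 773 mg

Dose = CL × AUC_0→∞ / F
     = 39.6 × 4.88 / 0.25 = 772.992 mg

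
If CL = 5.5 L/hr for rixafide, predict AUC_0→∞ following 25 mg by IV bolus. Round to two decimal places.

AUC_0→∞ = Dose_iv / CL
        = 25 / 5.5 = 4.54545 mg/L·hr

AUC = 4.55 mg/L·hr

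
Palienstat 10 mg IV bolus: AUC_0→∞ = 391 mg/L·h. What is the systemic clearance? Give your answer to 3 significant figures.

CL = 0.0256 L/h

CL = Dose_iv / AUC_0→∞
   = 10 / 391 = 0.0255754 L/h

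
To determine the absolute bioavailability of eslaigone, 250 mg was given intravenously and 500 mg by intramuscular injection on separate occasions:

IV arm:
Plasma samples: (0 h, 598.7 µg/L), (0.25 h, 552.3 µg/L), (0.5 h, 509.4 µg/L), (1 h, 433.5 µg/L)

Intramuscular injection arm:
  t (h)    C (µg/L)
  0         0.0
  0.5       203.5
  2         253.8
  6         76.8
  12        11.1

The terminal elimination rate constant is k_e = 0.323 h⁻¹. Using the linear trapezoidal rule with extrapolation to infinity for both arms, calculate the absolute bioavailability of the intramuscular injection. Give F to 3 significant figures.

F = 0.365

Trapezoidal AUC_0→1 (IV):
  [0→0.25]: (598.7+552.3)/2 × 0.25 = 143.875
  [0.25→0.5]: (552.3+509.4)/2 × 0.25 = 132.7125
  [0.5→1]: (509.4+433.5)/2 × 0.5 = 235.725
  Sum = 512.3125 µg/L·h
IV tail: 433.5/0.323 = 1342.105; AUC_iv,0→∞ = 512.3125 + 1342.105 = 1854.4175 µg/L·h
Trapezoidal AUC_0→12 (intramuscular injection):
  [0→0.5]: (0.0+203.5)/2 × 0.5 = 50.875
  [0.5→2]: (203.5+253.8)/2 × 1.5 = 342.975
  [2→6]: (253.8+76.8)/2 × 4 = 661.2
  [6→12]: (76.8+11.1)/2 × 6 = 263.7
  Sum = 1318.75 µg/L·h
intramuscular injection tail: 11.1/0.323 = 34.365; AUC_ev,0→∞ = 1318.75 + 34.365 = 1353.115 µg/L·h
F = (AUC_ev/D_ev)/(AUC_iv/D_iv) = (1353.115/500)/(1854.4175/250) = 2.70623/7.41767 = 0.3648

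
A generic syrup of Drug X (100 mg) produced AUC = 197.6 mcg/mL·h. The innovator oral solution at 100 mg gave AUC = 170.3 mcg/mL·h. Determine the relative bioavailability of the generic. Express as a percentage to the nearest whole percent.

F_rel = 116%

F_rel = (AUC_test/D_test) / (AUC_ref/D_ref)
      = (197.6/100) / (170.3/100)
      = 1.976 / 1.703 = 1.1603 = 116.03%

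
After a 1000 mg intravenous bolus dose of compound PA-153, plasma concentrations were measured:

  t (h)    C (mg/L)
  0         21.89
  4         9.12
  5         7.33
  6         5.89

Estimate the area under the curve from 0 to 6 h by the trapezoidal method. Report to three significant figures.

AUC = 76.9 mg/L·h

Trapezoidal AUC_0→6:
  [0→4]: (21.89+9.12)/2 × 4 = 62.02
  [4→5]: (9.12+7.33)/2 × 1 = 8.225
  [5→6]: (7.33+5.89)/2 × 1 = 6.61
  Sum = 76.855 mg/L·h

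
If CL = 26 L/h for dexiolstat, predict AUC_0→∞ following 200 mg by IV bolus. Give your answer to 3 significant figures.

AUC_0→∞ = Dose_iv / CL
        = 200 / 26 = 7.69231 mg/L·h

AUC = 7.69 mg/L·h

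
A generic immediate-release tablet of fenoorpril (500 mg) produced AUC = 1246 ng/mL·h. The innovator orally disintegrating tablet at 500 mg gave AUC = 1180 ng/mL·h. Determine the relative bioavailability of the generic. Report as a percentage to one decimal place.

F_rel = (AUC_test/D_test) / (AUC_ref/D_ref)
      = (1246/500) / (1180/500)
      = 2.492 / 2.36 = 1.0559 = 105.59%

F_rel = 105.6%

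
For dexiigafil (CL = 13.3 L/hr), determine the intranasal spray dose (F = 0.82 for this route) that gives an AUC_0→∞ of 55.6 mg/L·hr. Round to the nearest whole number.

Dose = 902 mg

Dose = CL × AUC_0→∞ / F
     = 13.3 × 55.6 / 0.82 = 901.805 mg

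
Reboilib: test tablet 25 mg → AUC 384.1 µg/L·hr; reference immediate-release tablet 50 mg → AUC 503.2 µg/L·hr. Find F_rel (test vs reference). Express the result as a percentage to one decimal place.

F_rel = 152.7%

F_rel = (AUC_test/D_test) / (AUC_ref/D_ref)
      = (384.1/25) / (503.2/50)
      = 15.364 / 10.064 = 1.5266 = 152.66%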